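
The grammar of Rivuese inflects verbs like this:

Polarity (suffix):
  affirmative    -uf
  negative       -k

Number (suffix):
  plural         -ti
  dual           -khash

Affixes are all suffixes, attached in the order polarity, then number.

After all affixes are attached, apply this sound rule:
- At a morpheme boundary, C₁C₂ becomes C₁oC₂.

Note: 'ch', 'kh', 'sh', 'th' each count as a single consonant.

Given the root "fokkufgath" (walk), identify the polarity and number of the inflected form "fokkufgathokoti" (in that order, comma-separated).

Segment: fokkufgath-k-ti.
polarity: -k → negative.
number: -ti → plural.

negative, plural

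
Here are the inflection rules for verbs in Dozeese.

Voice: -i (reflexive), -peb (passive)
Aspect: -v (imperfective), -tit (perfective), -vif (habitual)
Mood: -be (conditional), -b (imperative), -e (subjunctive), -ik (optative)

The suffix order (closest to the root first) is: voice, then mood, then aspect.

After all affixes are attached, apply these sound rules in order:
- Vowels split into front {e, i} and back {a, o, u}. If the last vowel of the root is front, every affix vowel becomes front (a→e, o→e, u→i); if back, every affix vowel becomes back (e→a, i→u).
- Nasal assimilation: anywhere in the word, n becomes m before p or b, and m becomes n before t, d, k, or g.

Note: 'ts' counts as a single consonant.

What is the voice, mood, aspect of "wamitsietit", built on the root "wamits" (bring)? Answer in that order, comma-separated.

Segment: wamits-i-e-tit.
voice: -i → reflexive.
mood: -e → subjunctive.
aspect: -tit → perfective.

reflexive, subjunctive, perfective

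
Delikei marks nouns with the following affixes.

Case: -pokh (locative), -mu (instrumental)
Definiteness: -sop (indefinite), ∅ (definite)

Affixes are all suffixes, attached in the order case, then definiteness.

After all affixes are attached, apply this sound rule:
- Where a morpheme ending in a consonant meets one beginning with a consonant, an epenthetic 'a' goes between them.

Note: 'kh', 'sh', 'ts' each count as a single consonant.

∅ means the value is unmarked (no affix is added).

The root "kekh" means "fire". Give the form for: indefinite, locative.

kekhapokhasop

Attach case locative -pokh → kekhpokh.
Attach definiteness indefinite -sop → kekhpokhsop.
Apply epenthesis: kekhpokhsop → kekhapokhasop.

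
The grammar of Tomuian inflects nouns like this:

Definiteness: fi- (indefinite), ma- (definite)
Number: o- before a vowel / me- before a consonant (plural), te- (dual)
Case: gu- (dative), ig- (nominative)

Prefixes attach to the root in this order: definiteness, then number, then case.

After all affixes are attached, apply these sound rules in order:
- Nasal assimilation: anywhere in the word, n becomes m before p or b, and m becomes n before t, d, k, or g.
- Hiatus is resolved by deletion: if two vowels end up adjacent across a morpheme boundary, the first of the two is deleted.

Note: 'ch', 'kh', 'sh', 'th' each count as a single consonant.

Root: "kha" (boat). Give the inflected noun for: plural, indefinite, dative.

gumefikha

Attach definiteness indefinite fi- → fikha.
Attach number plural me- (before consonant 'f') → mefikha.
Attach case dative gu- → gumefikha.
Nasal assimilation: no change.
Vowel deletion: no change.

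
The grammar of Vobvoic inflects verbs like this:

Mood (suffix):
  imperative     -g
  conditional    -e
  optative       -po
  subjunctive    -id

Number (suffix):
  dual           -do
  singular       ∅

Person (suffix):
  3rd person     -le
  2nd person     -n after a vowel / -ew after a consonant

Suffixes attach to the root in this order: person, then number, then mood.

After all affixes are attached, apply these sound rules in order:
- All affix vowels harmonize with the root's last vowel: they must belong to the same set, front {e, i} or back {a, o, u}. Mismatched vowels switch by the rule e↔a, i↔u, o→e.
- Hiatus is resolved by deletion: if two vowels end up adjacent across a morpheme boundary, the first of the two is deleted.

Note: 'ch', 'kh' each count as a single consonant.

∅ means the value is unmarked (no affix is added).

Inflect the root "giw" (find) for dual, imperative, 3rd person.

giwledeg

Attach person 3rd person -le → giwle.
Attach number dual -do → giwledo.
Attach mood imperative -g → giwledog.
Apply vowel harmony: giwledog → giwledeg.
Vowel deletion: no change.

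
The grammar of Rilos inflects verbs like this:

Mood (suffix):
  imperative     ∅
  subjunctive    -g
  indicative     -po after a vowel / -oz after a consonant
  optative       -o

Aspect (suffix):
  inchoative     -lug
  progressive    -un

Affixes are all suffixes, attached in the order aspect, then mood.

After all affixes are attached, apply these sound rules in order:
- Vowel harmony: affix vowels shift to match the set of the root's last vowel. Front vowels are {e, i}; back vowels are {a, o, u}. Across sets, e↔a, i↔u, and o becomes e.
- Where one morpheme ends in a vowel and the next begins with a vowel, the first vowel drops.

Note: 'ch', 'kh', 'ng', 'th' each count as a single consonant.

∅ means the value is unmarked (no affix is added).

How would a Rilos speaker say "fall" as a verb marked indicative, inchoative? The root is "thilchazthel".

thilchazthelligez

Attach aspect inchoative -lug → thilchazthellug.
Attach mood indicative -oz (after consonant 'g') → thilchazthellugoz.
Apply vowel harmony: thilchazthellugoz → thilchazthelligez.
Vowel deletion: no change.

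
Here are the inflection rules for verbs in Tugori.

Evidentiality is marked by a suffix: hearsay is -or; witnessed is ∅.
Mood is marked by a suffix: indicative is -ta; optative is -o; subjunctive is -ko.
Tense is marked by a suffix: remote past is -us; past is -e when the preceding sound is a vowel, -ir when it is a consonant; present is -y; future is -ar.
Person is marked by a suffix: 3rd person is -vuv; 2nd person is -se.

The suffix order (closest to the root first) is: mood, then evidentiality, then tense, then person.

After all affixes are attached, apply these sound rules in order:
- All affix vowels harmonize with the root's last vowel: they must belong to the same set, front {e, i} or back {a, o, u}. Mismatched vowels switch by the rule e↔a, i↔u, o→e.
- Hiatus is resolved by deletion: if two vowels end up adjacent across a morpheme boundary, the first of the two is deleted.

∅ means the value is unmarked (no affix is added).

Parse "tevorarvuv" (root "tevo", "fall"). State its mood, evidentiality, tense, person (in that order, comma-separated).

Segment: tevo-o-or-ar-vuv.
mood: -o → optative.
evidentiality: -or → hearsay.
tense: -ar → future.
person: -vuv → 3rd person.

optative, hearsay, future, 3rd person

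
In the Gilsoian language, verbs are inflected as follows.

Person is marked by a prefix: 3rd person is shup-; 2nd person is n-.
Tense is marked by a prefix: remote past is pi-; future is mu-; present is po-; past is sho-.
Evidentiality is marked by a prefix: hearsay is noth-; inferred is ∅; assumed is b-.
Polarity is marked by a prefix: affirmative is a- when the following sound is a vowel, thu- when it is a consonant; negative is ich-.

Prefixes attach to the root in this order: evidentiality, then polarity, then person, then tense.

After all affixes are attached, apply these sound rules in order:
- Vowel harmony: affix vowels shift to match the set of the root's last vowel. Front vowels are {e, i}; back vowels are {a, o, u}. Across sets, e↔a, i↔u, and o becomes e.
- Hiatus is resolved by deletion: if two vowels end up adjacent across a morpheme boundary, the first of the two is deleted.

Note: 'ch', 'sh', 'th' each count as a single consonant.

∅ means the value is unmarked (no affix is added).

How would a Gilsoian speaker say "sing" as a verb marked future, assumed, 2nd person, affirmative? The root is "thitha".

munthubthitha

Attach evidentiality assumed b- → bthitha.
Attach polarity affirmative thu- (before consonant 'b') → thubthitha.
Attach person 2nd person n- → nthubthitha.
Attach tense future mu- → munthubthitha.
Vowel harmony: no change.
Vowel deletion: no change.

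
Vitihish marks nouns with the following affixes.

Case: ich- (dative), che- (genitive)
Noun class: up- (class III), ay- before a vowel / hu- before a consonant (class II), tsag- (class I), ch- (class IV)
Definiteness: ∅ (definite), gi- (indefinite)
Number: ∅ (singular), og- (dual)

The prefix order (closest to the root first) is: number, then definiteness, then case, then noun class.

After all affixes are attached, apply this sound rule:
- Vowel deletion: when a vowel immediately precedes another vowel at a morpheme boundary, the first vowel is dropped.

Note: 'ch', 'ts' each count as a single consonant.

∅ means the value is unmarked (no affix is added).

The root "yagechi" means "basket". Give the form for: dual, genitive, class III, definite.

upchogyagechi

Attach number dual og- → ogyagechi.
definiteness = definite: zero marking, form stays ogyagechi.
Attach case genitive che- → cheogyagechi.
Attach noun class class III up- → upcheogyagechi.
Apply vowel deletion: upcheogyagechi → upchogyagechi.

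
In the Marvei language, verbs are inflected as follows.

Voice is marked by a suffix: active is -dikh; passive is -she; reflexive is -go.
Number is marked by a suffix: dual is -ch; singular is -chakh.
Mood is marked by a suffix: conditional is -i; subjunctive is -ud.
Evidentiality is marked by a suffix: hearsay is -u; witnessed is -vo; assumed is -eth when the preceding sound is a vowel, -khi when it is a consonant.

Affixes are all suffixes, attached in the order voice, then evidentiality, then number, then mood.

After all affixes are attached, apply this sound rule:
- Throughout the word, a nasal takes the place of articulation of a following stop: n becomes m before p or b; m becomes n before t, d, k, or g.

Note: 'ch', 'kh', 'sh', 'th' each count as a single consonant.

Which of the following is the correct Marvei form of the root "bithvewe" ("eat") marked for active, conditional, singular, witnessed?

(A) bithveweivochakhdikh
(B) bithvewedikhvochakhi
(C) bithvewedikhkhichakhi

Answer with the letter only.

B

Attach voice active -dikh → bithvewedikh.
Attach evidentiality witnessed -vo → bithvewedikhvo.
Attach number singular -chakh → bithvewedikhvochakh.
Attach mood conditional -i → bithvewedikhvochakhi.
Nasal assimilation: no change.
So the correct form is bithvewedikhvochakhi, option (B).
(A) bithveweivochakhdikh is wrong: it has the affixes in the wrong order.
(C) bithvewedikhkhichakhi is wrong: it uses assumed instead of witnessed for evidentiality.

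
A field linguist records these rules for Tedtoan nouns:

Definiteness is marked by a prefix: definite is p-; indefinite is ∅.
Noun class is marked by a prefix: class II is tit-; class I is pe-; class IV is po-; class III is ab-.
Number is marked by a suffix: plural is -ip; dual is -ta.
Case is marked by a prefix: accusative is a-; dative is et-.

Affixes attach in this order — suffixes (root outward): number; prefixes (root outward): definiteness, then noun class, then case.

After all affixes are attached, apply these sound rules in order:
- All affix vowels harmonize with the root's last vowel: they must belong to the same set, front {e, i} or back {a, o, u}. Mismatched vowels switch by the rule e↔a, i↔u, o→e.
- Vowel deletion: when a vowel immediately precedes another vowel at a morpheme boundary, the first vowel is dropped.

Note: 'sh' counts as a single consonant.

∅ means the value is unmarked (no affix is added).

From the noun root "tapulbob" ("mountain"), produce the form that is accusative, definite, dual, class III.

abptapulbobta

Attach number dual -ta → tapulbobta.
Attach definiteness definite p- → ptapulbobta.
Attach noun class class III ab- → abptapulbobta.
Attach case accusative a- → aabptapulbobta.
Vowel harmony: no change.
Apply vowel deletion: aabptapulbobta → abptapulbobta.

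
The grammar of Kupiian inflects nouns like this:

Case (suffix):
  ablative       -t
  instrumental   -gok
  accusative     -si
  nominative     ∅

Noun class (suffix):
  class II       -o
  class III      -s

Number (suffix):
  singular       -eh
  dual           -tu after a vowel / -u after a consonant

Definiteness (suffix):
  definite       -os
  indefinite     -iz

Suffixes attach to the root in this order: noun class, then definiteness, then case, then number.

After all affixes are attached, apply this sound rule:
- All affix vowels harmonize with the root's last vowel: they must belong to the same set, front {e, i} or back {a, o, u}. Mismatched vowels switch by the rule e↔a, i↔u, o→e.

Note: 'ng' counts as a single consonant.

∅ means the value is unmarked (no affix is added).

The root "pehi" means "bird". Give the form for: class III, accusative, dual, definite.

pehisessiti

Attach noun class class III -s → pehis.
Attach definiteness definite -os → pehisos.
Attach case accusative -si → pehisossi.
Attach number dual -tu (after vowel 'i') → pehisossitu.
Apply vowel harmony: pehisossitu → pehisessiti.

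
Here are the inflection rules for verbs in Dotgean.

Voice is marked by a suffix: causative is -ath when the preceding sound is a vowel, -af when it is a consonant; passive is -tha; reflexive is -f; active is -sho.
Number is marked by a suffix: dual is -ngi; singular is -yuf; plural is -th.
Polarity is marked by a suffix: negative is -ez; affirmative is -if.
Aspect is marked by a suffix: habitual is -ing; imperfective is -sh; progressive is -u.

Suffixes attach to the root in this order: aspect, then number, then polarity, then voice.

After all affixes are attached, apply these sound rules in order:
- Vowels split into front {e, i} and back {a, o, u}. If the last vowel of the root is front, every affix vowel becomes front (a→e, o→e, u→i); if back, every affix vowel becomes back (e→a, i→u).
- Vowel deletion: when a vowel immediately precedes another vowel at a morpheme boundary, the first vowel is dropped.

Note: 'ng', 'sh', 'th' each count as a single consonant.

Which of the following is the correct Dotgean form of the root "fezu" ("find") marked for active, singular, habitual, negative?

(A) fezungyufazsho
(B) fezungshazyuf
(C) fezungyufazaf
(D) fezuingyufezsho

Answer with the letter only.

A

Attach aspect habitual -ing → fezuing.
Attach number singular -yuf → fezuingyuf.
Attach polarity negative -ez → fezuingyufez.
Attach voice active -sho → fezuingyufezsho.
Apply vowel harmony: fezuingyufezsho → fezuungyufazsho.
Apply vowel deletion: fezuungyufazsho → fezungyufazsho.
So the correct form is fezungyufazsho, option (A).
(C) fezungyufazaf is wrong: it uses causative instead of active for voice.
(B) fezungshazyuf is wrong: it has the affixes in the wrong order.
(D) fezuingyufezsho is wrong: it fails to apply the sound rule(s).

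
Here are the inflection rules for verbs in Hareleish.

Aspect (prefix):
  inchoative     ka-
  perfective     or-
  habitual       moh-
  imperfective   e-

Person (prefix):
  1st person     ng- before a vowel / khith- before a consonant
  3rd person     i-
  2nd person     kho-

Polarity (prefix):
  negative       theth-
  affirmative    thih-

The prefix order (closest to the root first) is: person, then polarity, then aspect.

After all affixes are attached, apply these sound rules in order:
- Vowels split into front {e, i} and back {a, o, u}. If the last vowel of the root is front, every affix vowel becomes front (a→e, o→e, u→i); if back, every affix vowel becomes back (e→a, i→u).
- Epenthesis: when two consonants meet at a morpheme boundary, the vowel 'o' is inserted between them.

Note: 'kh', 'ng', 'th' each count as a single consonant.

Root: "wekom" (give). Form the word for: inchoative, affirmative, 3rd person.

Attach person 3rd person i- → iwekom.
Attach polarity affirmative thih- → thihiwekom.
Attach aspect inchoative ka- → kathihiwekom.
Apply vowel harmony: kathihiwekom → kathuhuwekom.
Epenthesis: no change.

kathuhuwekom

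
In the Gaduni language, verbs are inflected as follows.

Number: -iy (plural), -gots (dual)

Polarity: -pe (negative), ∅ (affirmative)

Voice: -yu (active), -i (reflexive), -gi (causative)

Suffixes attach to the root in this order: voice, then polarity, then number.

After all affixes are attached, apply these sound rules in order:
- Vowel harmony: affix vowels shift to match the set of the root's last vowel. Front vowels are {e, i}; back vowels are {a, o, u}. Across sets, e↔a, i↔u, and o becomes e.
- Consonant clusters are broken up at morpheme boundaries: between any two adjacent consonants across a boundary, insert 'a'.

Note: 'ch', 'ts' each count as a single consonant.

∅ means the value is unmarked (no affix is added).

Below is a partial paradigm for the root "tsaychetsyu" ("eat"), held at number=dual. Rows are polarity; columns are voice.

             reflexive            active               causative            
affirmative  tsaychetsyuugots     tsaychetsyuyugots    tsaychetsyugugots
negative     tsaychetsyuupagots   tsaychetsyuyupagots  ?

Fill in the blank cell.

tsaychetsyugupagots

Attach voice causative -gi → tsaychetsyugi.
Attach polarity negative -pe → tsaychetsyugipe.
Attach number dual -gots → tsaychetsyugipegots.
Apply vowel harmony: tsaychetsyugipegots → tsaychetsyugupagots.
Epenthesis: no change.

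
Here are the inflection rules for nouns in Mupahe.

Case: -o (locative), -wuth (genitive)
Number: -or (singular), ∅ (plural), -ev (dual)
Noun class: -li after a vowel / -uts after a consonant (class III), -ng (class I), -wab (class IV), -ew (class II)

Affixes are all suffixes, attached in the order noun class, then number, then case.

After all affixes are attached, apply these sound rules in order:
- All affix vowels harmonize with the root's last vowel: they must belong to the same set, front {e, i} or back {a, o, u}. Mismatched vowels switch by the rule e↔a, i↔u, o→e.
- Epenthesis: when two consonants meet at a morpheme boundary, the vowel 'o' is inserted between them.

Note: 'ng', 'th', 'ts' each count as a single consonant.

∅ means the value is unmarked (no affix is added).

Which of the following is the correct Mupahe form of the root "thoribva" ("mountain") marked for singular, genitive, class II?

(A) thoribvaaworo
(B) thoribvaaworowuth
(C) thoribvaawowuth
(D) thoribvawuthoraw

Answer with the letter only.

B

Attach noun class class II -ew → thoribvaew.
Attach number singular -or → thoribvaewor.
Attach case genitive -wuth → thoribvaeworwuth.
Apply vowel harmony: thoribvaeworwuth → thoribvaaworwuth.
Apply epenthesis: thoribvaaworwuth → thoribvaaworowuth.
So the correct form is thoribvaaworowuth, option (B).
(D) thoribvawuthoraw is wrong: it has the affixes in the wrong order.
(C) thoribvaawowuth is wrong: it uses plural instead of singular for number.
(A) thoribvaaworo is wrong: it uses locative instead of genitive for case.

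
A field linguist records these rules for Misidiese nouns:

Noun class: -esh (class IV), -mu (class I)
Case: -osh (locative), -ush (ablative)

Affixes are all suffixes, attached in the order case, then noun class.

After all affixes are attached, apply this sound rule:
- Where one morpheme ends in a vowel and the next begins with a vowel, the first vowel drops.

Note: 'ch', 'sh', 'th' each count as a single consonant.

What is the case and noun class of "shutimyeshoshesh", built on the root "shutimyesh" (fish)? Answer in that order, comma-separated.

locative, class IV

Segment: shutimyesh-osh-esh.
case: -osh → locative.
noun class: -esh → class IV.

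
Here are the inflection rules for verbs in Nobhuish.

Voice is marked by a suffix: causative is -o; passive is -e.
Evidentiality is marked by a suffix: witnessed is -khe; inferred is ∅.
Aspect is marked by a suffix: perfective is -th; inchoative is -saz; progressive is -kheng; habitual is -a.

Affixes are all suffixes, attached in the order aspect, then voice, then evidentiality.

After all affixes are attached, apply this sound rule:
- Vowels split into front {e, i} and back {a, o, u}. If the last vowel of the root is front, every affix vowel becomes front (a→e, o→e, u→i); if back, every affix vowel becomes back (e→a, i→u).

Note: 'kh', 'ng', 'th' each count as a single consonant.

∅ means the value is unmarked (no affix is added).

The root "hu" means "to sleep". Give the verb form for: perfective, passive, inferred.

Attach aspect perfective -th → huth.
Attach voice passive -e → huthe.
evidentiality = inferred: zero marking, form stays huthe.
Apply vowel harmony: huthe → hutha.

hutha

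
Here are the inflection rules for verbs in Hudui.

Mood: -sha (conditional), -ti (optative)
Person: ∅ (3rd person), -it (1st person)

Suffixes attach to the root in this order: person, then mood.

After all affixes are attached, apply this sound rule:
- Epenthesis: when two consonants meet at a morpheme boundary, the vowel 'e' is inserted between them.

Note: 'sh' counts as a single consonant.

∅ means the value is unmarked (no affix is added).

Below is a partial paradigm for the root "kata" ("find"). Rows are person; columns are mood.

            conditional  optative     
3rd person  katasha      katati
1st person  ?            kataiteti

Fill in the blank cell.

kataitesha

Attach person 1st person -it → katait.
Attach mood conditional -sha → kataitsha.
Apply epenthesis: kataitsha → kataitesha.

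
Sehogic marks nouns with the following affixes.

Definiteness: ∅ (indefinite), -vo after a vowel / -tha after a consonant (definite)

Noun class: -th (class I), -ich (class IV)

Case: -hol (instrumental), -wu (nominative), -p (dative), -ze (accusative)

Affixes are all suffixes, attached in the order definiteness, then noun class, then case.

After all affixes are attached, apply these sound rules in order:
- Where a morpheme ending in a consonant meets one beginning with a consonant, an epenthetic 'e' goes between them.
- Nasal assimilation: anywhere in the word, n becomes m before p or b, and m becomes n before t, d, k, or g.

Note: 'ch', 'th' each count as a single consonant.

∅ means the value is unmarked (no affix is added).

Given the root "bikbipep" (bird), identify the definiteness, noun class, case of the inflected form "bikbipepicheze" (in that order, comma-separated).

indefinite, class IV, accusative

Segment: bikbipep-ich-ze.
definiteness: ∅ → indefinite.
noun class: -ich → class IV.
case: -ze → accusative.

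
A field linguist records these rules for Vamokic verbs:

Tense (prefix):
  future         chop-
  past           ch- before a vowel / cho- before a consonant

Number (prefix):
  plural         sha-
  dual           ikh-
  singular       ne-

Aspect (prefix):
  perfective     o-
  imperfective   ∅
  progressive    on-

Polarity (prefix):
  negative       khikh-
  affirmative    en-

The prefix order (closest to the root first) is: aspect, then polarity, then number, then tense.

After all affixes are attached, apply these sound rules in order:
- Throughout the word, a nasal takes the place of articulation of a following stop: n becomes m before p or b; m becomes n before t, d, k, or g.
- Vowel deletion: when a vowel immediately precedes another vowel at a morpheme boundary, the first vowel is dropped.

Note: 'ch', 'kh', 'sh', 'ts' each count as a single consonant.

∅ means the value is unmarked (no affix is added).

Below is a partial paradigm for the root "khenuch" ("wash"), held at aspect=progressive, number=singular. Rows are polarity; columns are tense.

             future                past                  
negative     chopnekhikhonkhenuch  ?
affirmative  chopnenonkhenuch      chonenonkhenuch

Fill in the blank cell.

Attach aspect progressive on- → onkhenuch.
Attach polarity negative khikh- → khikhonkhenuch.
Attach number singular ne- → nekhikhonkhenuch.
Attach tense past cho- (before consonant 'n') → chonekhikhonkhenuch.
Nasal assimilation: no change.
Vowel deletion: no change.

chonekhikhonkhenuch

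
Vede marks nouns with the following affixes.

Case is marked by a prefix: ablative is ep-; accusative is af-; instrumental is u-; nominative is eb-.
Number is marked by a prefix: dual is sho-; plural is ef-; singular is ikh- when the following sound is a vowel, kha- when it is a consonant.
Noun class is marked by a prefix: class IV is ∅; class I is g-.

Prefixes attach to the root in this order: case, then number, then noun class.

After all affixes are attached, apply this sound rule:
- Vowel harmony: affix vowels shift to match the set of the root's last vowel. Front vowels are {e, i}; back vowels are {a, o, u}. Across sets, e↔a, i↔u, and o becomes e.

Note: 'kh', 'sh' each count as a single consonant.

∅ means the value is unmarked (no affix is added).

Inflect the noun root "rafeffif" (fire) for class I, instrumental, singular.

Attach case instrumental u- → urafeffif.
Attach number singular ikh- (before vowel 'u') → ikhurafeffif.
Attach noun class class I g- → gikhurafeffif.
Apply vowel harmony: gikhurafeffif → gikhirafeffif.

gikhirafeffif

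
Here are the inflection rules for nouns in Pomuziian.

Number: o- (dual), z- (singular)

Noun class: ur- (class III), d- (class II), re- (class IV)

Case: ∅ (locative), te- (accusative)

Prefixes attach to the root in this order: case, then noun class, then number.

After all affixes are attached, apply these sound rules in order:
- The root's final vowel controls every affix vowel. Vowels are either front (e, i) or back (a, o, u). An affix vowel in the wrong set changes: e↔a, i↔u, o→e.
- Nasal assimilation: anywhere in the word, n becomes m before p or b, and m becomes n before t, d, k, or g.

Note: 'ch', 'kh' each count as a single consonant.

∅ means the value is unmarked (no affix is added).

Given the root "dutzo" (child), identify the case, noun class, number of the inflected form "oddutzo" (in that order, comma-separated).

Segment: o-d-dutzo.
case: ∅ → locative.
noun class: d- → class II.
number: o- → dual.

locative, class II, dual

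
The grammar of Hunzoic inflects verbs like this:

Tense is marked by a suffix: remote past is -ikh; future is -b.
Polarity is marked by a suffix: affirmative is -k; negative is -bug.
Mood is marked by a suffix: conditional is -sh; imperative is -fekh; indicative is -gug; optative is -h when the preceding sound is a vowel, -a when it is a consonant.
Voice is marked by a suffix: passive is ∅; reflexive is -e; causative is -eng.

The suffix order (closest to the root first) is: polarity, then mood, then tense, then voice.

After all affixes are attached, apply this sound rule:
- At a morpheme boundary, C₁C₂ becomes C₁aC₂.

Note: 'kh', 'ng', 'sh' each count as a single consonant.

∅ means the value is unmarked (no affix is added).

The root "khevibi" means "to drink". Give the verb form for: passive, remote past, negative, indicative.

Attach polarity negative -bug → khevibibug.
Attach mood indicative -gug → khevibibuggug.
Attach tense remote past -ikh → khevibibuggugikh.
voice = passive: zero marking, form stays khevibibuggugikh.
Apply epenthesis: khevibibuggugikh → khevibibugagugikh.

khevibibugagugikh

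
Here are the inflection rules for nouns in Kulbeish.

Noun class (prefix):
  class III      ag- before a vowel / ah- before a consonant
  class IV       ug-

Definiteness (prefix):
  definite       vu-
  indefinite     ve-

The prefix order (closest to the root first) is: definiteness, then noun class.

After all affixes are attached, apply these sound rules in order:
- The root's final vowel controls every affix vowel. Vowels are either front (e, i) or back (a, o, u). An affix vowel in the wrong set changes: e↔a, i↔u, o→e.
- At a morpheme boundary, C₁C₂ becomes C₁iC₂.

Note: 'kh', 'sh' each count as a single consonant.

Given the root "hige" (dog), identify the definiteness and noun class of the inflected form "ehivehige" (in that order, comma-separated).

Segment: ah-ve-hige.
definiteness: ve- → indefinite.
noun class: ag/ah- → class III.

indefinite, class III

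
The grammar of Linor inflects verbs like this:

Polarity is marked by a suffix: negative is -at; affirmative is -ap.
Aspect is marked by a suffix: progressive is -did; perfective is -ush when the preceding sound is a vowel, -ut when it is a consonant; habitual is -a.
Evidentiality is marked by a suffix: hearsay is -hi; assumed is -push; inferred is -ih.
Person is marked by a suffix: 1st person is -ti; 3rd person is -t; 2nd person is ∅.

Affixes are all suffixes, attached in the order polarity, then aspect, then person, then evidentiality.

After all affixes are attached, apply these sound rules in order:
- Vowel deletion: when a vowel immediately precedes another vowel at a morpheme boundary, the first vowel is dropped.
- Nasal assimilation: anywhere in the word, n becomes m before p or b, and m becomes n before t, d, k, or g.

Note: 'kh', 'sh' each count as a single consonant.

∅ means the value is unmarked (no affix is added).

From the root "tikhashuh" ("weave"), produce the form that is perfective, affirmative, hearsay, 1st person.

Attach polarity affirmative -ap → tikhashuhap.
Attach aspect perfective -ut (after consonant 'p') → tikhashuhaput.
Attach person 1st person -ti → tikhashuhaputti.
Attach evidentiality hearsay -hi → tikhashuhaputtihi.
Vowel deletion: no change.
Nasal assimilation: no change.

tikhashuhaputtihi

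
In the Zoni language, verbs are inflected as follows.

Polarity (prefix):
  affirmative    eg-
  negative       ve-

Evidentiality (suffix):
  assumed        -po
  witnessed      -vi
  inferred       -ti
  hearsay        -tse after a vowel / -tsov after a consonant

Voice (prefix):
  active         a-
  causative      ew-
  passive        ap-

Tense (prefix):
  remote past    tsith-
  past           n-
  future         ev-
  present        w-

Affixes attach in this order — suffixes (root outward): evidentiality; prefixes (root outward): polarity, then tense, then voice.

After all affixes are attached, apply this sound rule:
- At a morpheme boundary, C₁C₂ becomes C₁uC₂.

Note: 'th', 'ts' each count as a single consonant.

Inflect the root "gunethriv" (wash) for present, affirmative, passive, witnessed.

apuwegugunethrivuvi

Attach polarity affirmative eg- → eggunethriv.
Attach tense present w- → weggunethriv.
Attach evidentiality witnessed -vi → weggunethrivvi.
Attach voice passive ap- → apweggunethrivvi.
Apply epenthesis: apweggunethrivvi → apuwegugunethrivuvi.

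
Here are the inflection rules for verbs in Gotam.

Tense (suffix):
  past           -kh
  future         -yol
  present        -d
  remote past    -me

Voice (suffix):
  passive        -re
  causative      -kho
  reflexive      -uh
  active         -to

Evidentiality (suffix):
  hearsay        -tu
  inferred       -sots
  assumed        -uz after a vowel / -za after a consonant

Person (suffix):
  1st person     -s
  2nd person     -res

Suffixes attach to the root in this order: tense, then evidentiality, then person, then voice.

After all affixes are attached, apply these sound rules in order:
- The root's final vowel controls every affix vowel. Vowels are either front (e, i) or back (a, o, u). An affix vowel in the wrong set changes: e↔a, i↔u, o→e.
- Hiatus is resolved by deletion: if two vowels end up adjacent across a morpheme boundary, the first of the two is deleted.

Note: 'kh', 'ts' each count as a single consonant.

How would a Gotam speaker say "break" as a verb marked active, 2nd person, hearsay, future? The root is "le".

leyeltireste

Attach tense future -yol → leyol.
Attach evidentiality hearsay -tu → leyoltu.
Attach person 2nd person -res → leyoltures.
Attach voice active -to → leyolturesto.
Apply vowel harmony: leyolturesto → leyeltireste.
Vowel deletion: no change.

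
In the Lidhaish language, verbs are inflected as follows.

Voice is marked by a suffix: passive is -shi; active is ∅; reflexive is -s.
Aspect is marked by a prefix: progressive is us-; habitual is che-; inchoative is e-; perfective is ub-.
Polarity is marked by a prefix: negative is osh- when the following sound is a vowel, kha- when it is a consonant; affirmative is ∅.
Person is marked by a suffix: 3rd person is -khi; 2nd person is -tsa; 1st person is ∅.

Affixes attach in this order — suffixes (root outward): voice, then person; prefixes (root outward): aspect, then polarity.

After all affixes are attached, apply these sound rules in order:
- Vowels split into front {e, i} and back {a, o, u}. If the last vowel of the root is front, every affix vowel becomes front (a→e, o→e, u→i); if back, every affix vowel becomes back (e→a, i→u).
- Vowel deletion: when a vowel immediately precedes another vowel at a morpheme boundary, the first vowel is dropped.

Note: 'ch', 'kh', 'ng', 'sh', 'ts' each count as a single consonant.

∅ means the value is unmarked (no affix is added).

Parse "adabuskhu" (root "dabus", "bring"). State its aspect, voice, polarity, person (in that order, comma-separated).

inchoative, active, affirmative, 3rd person

Segment: e-dabus-khi.
aspect: e- → inchoative.
voice: ∅ → active.
polarity: ∅ → affirmative.
person: -khi → 3rd person.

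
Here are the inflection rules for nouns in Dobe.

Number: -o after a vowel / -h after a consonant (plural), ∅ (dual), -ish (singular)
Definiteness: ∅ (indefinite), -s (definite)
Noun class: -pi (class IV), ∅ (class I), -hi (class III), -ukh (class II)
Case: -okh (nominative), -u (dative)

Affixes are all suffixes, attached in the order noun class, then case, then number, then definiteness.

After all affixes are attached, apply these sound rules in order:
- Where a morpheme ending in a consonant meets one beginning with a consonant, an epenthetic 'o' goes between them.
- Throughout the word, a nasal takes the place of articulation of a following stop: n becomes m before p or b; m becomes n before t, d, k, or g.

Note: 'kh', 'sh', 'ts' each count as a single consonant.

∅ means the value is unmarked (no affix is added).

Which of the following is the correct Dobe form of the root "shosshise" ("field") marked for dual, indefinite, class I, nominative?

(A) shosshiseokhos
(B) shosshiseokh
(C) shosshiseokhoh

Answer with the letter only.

noun class = class I: zero marking, form stays shosshise.
Attach case nominative -okh → shosshiseokh.
number = dual: zero marking, form stays shosshiseokh.
definiteness = indefinite: zero marking, form stays shosshiseokh.
Epenthesis: no change.
Nasal assimilation: no change.
So the correct form is shosshiseokh, option (B).
(C) shosshiseokhoh is wrong: it uses plural instead of dual for number.
(A) shosshiseokhos is wrong: it uses definite instead of indefinite for definiteness.

B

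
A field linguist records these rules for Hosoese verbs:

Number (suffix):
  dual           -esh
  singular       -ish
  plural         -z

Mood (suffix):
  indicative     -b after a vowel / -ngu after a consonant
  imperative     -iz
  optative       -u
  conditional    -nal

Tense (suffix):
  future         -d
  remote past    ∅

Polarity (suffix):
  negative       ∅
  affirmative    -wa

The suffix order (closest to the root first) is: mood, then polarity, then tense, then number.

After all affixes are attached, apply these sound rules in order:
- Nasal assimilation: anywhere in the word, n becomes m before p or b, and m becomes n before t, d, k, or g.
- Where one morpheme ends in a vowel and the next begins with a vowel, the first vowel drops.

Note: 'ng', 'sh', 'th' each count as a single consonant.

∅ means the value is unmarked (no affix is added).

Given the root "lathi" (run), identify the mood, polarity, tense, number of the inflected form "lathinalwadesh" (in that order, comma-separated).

Segment: lathi-nal-wa-d-esh.
mood: -nal → conditional.
polarity: -wa → affirmative.
tense: -d → future.
number: -esh → dual.

conditional, affirmative, future, dual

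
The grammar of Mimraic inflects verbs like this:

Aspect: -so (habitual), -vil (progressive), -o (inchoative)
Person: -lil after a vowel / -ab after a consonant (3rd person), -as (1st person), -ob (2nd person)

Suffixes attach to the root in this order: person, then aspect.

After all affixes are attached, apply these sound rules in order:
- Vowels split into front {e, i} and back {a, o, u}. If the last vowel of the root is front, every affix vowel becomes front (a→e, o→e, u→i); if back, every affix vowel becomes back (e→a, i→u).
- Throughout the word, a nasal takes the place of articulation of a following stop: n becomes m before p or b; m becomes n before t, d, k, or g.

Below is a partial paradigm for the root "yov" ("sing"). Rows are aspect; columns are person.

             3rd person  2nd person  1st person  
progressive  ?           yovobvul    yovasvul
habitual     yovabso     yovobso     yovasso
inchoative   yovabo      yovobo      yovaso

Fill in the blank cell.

yovabvul

Attach person 3rd person -ab (after consonant 'v') → yovab.
Attach aspect progressive -vil → yovabvil.
Apply vowel harmony: yovabvil → yovabvul.
Nasal assimilation: no change.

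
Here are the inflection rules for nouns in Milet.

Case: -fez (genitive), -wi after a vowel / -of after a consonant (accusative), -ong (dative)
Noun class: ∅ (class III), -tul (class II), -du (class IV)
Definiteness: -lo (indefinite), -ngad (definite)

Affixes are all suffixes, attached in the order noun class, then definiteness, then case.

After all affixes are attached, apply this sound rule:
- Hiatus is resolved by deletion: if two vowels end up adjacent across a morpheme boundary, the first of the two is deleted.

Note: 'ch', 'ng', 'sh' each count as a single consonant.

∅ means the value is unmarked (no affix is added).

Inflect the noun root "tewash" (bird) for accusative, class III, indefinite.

noun class = class III: zero marking, form stays tewash.
Attach definiteness indefinite -lo → tewashlo.
Attach case accusative -wi (after vowel 'o') → tewashlowi.
Vowel deletion: no change.

tewashlowi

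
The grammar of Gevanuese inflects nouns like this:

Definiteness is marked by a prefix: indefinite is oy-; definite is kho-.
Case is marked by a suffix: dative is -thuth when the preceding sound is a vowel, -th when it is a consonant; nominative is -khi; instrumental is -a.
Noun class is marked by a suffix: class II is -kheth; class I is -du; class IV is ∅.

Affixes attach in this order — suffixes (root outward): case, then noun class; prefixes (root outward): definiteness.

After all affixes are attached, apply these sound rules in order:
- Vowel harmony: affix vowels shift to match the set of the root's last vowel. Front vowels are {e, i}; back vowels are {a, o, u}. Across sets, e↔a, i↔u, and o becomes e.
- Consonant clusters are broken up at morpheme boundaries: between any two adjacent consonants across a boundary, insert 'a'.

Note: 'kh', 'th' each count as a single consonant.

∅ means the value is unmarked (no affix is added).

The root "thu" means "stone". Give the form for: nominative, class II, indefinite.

Attach case nominative -khi → thukhi.
Attach definiteness indefinite oy- → oythukhi.
Attach noun class class II -kheth → oythukhikheth.
Apply vowel harmony: oythukhikheth → oythukhukhath.
Apply epenthesis: oythukhukhath → oyathukhukhath.

oyathukhukhath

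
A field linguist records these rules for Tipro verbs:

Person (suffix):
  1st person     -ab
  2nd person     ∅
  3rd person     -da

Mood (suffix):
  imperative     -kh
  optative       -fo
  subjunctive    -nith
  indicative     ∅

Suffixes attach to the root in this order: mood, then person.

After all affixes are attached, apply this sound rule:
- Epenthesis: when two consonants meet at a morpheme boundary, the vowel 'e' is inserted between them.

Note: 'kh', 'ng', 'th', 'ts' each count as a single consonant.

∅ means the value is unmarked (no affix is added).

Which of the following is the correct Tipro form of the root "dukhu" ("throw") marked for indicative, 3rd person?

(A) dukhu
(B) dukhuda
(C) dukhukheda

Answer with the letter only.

B

mood = indicative: zero marking, form stays dukhu.
Attach person 3rd person -da → dukhuda.
Epenthesis: no change.
So the correct form is dukhuda, option (B).
(A) dukhu is wrong: it uses 2nd person instead of 3rd person for person.
(C) dukhukheda is wrong: it uses imperative instead of indicative for mood.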